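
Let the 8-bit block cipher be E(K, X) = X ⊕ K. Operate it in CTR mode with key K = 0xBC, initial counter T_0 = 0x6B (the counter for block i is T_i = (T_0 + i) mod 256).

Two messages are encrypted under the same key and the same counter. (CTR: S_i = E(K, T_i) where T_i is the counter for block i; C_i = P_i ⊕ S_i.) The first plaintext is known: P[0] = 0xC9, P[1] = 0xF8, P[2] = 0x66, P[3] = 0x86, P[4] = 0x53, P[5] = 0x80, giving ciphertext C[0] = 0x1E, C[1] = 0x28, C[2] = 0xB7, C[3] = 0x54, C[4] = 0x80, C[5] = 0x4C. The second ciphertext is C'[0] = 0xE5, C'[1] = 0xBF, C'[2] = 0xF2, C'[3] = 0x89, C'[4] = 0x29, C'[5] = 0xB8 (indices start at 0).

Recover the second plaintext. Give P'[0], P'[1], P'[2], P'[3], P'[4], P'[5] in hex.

P'[0] = 0x32, P'[1] = 0x6F, P'[2] = 0x23, P'[3] = 0x5B, P'[4] = 0xFA, P'[5] = 0x74

In CTR with a reused counter, both messages share the same keystream S_i, so C_i ⊕ C'_i = P_i ⊕ P'_i and thus P'_i = P_i ⊕ C_i ⊕ C'_i.
P'[0]: 0xC9 ⊕ 0x1E ⊕ 0xE5 = 0x32.
P'[1]: 0xF8 ⊕ 0x28 ⊕ 0xBF = 0x6F.
P'[2]: 0x66 ⊕ 0xB7 ⊕ 0xF2 = 0x23.
P'[3]: 0x86 ⊕ 0x54 ⊕ 0x89 = 0x5B.
P'[4]: 0x53 ⊕ 0x80 ⊕ 0x29 = 0xFA.
P'[5]: 0x80 ⊕ 0x4C ⊕ 0xB8 = 0x74.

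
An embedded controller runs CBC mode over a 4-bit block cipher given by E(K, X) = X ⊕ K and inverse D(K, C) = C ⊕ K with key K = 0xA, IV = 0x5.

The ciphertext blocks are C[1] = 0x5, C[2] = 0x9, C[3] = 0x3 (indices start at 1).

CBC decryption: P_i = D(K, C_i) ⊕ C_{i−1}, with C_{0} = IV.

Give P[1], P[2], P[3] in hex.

P[1] = 0xA, P[2] = 0x6, P[3] = 0x0

P[1]: D(K, 0x5) = 0xF; 0xF ⊕ 0x5 = 0xA.
P[2]: D(K, 0x9) = 0x3; 0x3 ⊕ 0x5 = 0x6.
P[3]: D(K, 0x3) = 0x9; 0x9 ⊕ 0x9 = 0x0.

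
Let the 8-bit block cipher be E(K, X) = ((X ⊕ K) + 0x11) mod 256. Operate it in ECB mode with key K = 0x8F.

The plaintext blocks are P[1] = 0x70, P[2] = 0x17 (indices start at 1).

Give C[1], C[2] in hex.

C[1] = 0x10, C[2] = 0xA9

ECB encryption: C_i = E(K, P_i).
C[1]: E(K, 0x70) = 0x10.
C[2]: E(K, 0x17) = 0xA9.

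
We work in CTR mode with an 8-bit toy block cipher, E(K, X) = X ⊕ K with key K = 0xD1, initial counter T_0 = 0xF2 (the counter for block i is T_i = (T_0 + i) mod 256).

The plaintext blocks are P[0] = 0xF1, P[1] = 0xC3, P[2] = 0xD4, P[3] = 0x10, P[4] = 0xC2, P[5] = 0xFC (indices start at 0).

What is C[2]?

C[2] = 0xF1

CTR encryption: S_i = E(K, T_i) where T_i is the counter for block i; C_i = P_i ⊕ S_i.
C[0]: T = 0xF2, S = E(K, T) = 0x23; 0xF1 ⊕ 0x23 = 0xD2.
C[1]: T = 0xF3, S = E(K, T) = 0x22; 0xC3 ⊕ 0x22 = 0xE1.
C[2]: T = 0xF4, S = E(K, T) = 0x25; 0xD4 ⊕ 0x25 = 0xF1.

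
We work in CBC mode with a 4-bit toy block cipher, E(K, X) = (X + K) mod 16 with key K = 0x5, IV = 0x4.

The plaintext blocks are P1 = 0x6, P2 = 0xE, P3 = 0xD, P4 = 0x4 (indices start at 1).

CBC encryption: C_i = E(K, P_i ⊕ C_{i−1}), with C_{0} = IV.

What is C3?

C3 = 0x8

C1: P1 ⊕ 0x4 = 0x2; E(K, 0x2) = 0x7.
C2: P2 ⊕ 0x7 = 0x9; E(K, 0x9) = 0xE.
C3: P3 ⊕ 0xE = 0x3; E(K, 0x3) = 0x8.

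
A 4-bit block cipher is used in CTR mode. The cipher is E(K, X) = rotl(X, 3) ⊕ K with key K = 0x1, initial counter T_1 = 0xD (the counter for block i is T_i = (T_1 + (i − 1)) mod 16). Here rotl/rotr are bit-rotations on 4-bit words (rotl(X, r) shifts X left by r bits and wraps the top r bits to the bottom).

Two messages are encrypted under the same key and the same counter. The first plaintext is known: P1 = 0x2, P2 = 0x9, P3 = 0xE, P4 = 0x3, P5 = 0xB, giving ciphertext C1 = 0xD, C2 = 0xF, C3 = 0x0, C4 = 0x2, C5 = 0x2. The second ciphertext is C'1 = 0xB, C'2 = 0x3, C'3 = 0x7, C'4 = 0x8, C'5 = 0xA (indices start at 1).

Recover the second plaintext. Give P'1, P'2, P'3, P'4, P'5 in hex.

P'1 = 0x4, P'2 = 0x5, P'3 = 0x9, P'4 = 0x9, P'5 = 0x3

In CTR with a reused counter, both messages share the same keystream S_i, so C_i ⊕ C'_i = P_i ⊕ P'_i and thus P'_i = P_i ⊕ C_i ⊕ C'_i.
P'1: 0x2 ⊕ 0xD ⊕ 0xB = 0x4.
P'2: 0x9 ⊕ 0xF ⊕ 0x3 = 0x5.
P'3: 0xE ⊕ 0x0 ⊕ 0x7 = 0x9.
P'4: 0x3 ⊕ 0x2 ⊕ 0x8 = 0x9.
P'5: 0xB ⊕ 0x2 ⊕ 0xA = 0x3.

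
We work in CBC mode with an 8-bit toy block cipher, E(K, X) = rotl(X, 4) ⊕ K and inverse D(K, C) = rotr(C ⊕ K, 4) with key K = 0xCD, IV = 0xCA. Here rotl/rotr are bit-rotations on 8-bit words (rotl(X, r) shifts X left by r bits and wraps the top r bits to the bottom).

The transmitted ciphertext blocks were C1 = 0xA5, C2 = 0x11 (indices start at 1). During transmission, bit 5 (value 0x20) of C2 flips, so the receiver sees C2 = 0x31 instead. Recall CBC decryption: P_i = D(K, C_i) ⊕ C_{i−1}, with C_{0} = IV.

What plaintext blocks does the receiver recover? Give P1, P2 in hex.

Only C2 changed, to 0x31. In CBC, a change in C_i garbles P_i and flips the same bit in P_{i+1}. Decrypting the received ciphertext:
P1: D(K, 0xA5) = 0x86; 0x86 ⊕ 0xCA = 0x4C.
P2: D(K, 0x31) = 0xCF; 0xCF ⊕ 0xA5 = 0x6A.
Blocks that differ from the original plaintext: P2.

P1 = 0x4C, P2 = 0x6A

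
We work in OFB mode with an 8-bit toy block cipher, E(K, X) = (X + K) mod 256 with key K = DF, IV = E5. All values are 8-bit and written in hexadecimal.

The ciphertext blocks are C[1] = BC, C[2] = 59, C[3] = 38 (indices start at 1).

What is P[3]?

P[3] = BA

OFB decryption: S_i = E(K, S_{i−1}) with S_{0} = IV; P_i = C_i ⊕ S_i.
P[1]: S = E(K, E5) = C4; BC ⊕ C4 = 78.
P[2]: S = E(K, C4) = A3; 59 ⊕ A3 = FA.
P[3]: S = E(K, A3) = 82; 38 ⊕ 82 = BA.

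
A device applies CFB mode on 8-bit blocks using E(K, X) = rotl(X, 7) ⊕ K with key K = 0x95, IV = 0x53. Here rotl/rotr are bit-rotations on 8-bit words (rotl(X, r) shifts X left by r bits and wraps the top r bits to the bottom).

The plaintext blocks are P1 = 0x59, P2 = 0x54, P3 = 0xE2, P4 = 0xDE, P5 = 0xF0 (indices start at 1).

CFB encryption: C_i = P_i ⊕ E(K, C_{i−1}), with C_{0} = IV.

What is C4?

C1: E(K, 0x53) = 0x3C; 0x59 ⊕ 0x3C = 0x65.
C2: E(K, 0x65) = 0x27; 0x54 ⊕ 0x27 = 0x73.
C3: E(K, 0x73) = 0x2C; 0xE2 ⊕ 0x2C = 0xCE.
C4: E(K, 0xCE) = 0xF2; 0xDE ⊕ 0xF2 = 0x2C.

C4 = 0x2C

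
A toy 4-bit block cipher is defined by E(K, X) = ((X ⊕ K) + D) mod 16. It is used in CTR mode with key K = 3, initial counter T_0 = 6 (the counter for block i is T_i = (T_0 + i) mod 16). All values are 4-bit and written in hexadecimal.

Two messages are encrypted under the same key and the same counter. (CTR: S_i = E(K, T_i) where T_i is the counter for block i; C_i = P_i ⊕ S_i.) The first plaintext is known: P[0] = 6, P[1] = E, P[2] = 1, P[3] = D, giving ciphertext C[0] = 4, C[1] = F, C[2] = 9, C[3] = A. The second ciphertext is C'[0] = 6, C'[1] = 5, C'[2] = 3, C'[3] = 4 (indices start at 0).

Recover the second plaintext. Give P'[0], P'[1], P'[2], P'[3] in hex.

In CTR with a reused counter, both messages share the same keystream S_i, so C_i ⊕ C'_i = P_i ⊕ P'_i and thus P'_i = P_i ⊕ C_i ⊕ C'_i.
P'[0]: 6 ⊕ 4 ⊕ 6 = 4.
P'[1]: E ⊕ F ⊕ 5 = 4.
P'[2]: 1 ⊕ 9 ⊕ 3 = B.
P'[3]: D ⊕ A ⊕ 4 = 3.

P'[0] = 4, P'[1] = 4, P'[2] = B, P'[3] = 3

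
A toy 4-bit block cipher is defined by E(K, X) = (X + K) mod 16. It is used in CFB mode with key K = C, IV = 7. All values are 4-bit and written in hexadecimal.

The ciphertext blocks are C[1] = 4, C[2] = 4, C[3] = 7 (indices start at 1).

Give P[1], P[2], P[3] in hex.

CFB decryption: P_i = C_i ⊕ E(K, C_{i−1}), with C_{0} = IV.
P[1]: E(K, 7) = 3; 4 ⊕ 3 = 7.
P[2]: E(K, 4) = 0; 4 ⊕ 0 = 4.
P[3]: E(K, 4) = 0; 7 ⊕ 0 = 7.

P[1] = 7, P[2] = 4, P[3] = 7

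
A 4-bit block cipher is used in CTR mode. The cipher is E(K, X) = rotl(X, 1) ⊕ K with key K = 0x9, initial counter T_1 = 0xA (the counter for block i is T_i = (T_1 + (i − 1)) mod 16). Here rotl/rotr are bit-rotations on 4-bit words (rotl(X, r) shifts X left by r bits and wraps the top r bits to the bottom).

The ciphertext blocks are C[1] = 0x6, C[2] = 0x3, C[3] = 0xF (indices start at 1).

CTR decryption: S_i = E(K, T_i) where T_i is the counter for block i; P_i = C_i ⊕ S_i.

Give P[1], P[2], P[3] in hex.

P[1]: T = 0xA, S = E(K, T) = 0xC; 0x6 ⊕ 0xC = 0xA.
P[2]: T = 0xB, S = E(K, T) = 0xE; 0x3 ⊕ 0xE = 0xD.
P[3]: T = 0xC, S = E(K, T) = 0x0; 0xF ⊕ 0x0 = 0xF.

P[1] = 0xA, P[2] = 0xD, P[3] = 0xF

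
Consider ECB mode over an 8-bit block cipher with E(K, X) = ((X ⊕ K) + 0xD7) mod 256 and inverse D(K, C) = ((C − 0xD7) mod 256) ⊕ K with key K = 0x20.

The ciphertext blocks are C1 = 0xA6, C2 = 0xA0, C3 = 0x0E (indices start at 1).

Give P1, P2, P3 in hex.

P1 = 0xEF, P2 = 0xE9, P3 = 0x17

ECB decryption: P_i = D(K, C_i).
P1: D(K, 0xA6) = 0xEF.
P2: D(K, 0xA0) = 0xE9.
P3: D(K, 0x0E) = 0x17.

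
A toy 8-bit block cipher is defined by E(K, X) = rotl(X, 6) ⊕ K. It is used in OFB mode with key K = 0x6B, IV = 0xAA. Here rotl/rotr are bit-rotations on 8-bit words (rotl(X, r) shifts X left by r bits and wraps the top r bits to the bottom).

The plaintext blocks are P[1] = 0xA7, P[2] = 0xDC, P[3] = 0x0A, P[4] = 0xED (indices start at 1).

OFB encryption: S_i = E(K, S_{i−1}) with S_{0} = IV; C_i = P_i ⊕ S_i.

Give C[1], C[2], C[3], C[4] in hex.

C[1] = 0x66, C[2] = 0xC7, C[3] = 0xA7, C[4] = 0xED

C[1]: S = E(K, 0xAA) = 0xC1; 0xA7 ⊕ 0xC1 = 0x66.
C[2]: S = E(K, 0xC1) = 0x1B; 0xDC ⊕ 0x1B = 0xC7.
C[3]: S = E(K, 0x1B) = 0xAD; 0x0A ⊕ 0xAD = 0xA7.
C[4]: S = E(K, 0xAD) = 0x00; 0xED ⊕ 0x00 = 0xED.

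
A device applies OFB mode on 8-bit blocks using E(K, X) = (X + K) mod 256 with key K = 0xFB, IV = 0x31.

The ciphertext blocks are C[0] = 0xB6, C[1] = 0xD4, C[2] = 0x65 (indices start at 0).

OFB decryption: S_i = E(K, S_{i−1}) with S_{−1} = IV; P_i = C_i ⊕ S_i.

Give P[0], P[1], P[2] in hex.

P[0] = 0x9A, P[1] = 0xF3, P[2] = 0x47

P[0]: S = E(K, 0x31) = 0x2C; 0xB6 ⊕ 0x2C = 0x9A.
P[1]: S = E(K, 0x2C) = 0x27; 0xD4 ⊕ 0x27 = 0xF3.
P[2]: S = E(K, 0x27) = 0x22; 0x65 ⊕ 0x22 = 0x47.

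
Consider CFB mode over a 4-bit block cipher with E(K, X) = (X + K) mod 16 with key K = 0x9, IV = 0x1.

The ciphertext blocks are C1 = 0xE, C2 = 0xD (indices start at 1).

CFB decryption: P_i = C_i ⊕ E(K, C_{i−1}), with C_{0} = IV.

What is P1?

P1: E(K, 0x1) = 0xA; 0xE ⊕ 0xA = 0x4.

P1 = 0x4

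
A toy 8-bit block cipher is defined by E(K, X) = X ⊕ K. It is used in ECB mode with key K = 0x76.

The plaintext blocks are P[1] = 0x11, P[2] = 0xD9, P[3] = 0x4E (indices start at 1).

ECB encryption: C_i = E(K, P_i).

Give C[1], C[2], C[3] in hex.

C[1] = 0x67, C[2] = 0xAF, C[3] = 0x38

C[1]: E(K, 0x11) = 0x67.
C[2]: E(K, 0xD9) = 0xAF.
C[3]: E(K, 0x4E) = 0x38.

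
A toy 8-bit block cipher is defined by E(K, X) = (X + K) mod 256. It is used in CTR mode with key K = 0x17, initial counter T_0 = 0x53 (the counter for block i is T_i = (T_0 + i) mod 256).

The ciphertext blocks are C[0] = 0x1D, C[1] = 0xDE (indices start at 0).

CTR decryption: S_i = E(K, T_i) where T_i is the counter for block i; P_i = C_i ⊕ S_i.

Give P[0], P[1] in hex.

P[0] = 0x77, P[1] = 0xB5

P[0]: T = 0x53, S = E(K, T) = 0x6A; 0x1D ⊕ 0x6A = 0x77.
P[1]: T = 0x54, S = E(K, T) = 0x6B; 0xDE ⊕ 0x6B = 0xB5.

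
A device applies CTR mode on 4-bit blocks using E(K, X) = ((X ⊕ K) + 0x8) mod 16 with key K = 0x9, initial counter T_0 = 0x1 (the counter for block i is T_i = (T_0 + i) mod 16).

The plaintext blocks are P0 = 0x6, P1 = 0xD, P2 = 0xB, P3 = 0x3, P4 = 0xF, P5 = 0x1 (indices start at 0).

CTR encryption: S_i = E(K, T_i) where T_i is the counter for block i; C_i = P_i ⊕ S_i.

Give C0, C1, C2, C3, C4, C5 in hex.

C0: T = 0x1, S = E(K, T) = 0x0; 0x6 ⊕ 0x0 = 0x6.
C1: T = 0x2, S = E(K, T) = 0x3; 0xD ⊕ 0x3 = 0xE.
C2: T = 0x3, S = E(K, T) = 0x2; 0xB ⊕ 0x2 = 0x9.
C3: T = 0x4, S = E(K, T) = 0x5; 0x3 ⊕ 0x5 = 0x6.
C4: T = 0x5, S = E(K, T) = 0x4; 0xF ⊕ 0x4 = 0xB.
C5: T = 0x6, S = E(K, T) = 0x7; 0x1 ⊕ 0x7 = 0x6.

C0 = 0x6, C1 = 0xE, C2 = 0x9, C3 = 0x6, C4 = 0xB, C5 = 0x6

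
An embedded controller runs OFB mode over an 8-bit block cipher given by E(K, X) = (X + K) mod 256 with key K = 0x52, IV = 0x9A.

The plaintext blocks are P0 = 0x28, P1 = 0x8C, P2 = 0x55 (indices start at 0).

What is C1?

OFB encryption: S_i = E(K, S_{i−1}) with S_{−1} = IV; C_i = P_i ⊕ S_i.
C0: S = E(K, 0x9A) = 0xEC; 0x28 ⊕ 0xEC = 0xC4.
C1: S = E(K, 0xEC) = 0x3E; 0x8C ⊕ 0x3E = 0xB2.

C1 = 0xB2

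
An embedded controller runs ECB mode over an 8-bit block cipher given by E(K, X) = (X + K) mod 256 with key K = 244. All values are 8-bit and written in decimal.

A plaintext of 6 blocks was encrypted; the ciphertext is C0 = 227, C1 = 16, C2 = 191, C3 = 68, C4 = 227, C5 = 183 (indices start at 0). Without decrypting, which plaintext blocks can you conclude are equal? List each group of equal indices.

P0 = P4

ECB encrypts each block independently with the same key, so equal ciphertext blocks imply equal plaintext blocks.
C0 = C4 = 227, so P0 = P4.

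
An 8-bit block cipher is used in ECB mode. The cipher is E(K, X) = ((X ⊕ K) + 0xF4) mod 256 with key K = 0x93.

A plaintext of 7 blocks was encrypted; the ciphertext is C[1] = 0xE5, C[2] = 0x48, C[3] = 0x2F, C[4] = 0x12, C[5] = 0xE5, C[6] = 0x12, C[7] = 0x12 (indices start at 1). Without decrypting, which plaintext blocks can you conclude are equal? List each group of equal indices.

P[1] = P[5]; P[4] = P[6] = P[7]

ECB encrypts each block independently with the same key, so equal ciphertext blocks imply equal plaintext blocks.
C[1] = C[5] = 0xE5, so P[1] = P[5].
C[4] = C[6] = C[7] = 0x12, so P[4] = P[6] = P[7].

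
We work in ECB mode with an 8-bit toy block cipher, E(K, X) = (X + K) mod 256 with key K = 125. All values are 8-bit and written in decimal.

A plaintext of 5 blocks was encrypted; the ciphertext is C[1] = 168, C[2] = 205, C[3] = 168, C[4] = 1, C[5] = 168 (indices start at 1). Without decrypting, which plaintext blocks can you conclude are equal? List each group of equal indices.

ECB encrypts each block independently with the same key, so equal ciphertext blocks imply equal plaintext blocks.
C[1] = C[3] = C[5] = 168, so P[1] = P[3] = P[5].

P[1] = P[3] = P[5]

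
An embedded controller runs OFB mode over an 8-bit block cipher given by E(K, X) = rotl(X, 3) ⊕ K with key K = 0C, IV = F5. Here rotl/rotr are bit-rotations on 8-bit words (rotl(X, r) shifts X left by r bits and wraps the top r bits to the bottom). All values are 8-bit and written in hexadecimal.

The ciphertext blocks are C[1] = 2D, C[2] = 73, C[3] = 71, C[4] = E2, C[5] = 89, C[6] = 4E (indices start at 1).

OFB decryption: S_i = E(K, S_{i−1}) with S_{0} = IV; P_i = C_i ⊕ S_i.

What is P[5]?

P[5] = C4

P[1]: S = E(K, F5) = A3; 2D ⊕ A3 = 8E.
P[2]: S = E(K, A3) = 11; 73 ⊕ 11 = 62.
P[3]: S = E(K, 11) = 84; 71 ⊕ 84 = F5.
P[4]: S = E(K, 84) = 28; E2 ⊕ 28 = CA.
P[5]: S = E(K, 28) = 4D; 89 ⊕ 4D = C4.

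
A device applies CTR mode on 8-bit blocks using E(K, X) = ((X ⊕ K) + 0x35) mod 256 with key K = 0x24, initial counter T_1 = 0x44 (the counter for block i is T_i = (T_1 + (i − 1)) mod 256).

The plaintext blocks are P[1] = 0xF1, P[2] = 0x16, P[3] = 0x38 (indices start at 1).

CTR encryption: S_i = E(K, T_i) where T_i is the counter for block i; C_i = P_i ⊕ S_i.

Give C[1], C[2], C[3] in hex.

C[1]: T = 0x44, S = E(K, T) = 0x95; 0xF1 ⊕ 0x95 = 0x64.
C[2]: T = 0x45, S = E(K, T) = 0x96; 0x16 ⊕ 0x96 = 0x80.
C[3]: T = 0x46, S = E(K, T) = 0x97; 0x38 ⊕ 0x97 = 0xAF.

C[1] = 0x64, C[2] = 0x80, C[3] = 0xAF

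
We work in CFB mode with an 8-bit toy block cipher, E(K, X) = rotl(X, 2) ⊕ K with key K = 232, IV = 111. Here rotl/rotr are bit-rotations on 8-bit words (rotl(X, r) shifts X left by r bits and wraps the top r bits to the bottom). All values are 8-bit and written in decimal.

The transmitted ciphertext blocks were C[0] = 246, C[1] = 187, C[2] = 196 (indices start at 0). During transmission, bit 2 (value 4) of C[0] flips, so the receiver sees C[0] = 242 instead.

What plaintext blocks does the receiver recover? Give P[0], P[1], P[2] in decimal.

P[0] = 167, P[1] = 152, P[2] = 194

CFB decryption: P_i = C_i ⊕ E(K, C_{i−1}), with C_{−1} = IV.
Only C[0] changed, to 242. In CFB, a change in C_i flips the same bit in P_i and garbles P_{i+1}. Decrypting the received ciphertext:
P[0]: E(K, 111) = 85; 242 ⊕ 85 = 167.
P[1]: E(K, 242) = 35; 187 ⊕ 35 = 152.
P[2]: E(K, 187) = 6; 196 ⊕ 6 = 194.
Blocks that differ from the original plaintext: P[0], P[1].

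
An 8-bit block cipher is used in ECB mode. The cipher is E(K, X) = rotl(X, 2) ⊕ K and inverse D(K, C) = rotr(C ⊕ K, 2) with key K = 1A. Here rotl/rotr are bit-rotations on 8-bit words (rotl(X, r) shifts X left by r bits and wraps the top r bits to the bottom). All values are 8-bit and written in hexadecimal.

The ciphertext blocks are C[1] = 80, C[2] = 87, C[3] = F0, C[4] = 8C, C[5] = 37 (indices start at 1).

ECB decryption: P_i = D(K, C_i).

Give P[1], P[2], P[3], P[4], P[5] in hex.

P[1] = A6, P[2] = 67, P[3] = BA, P[4] = A5, P[5] = 4B

P[1]: D(K, 80) = A6.
P[2]: D(K, 87) = 67.
P[3]: D(K, F0) = BA.
P[4]: D(K, 8C) = A5.
P[5]: D(K, 37) = 4B.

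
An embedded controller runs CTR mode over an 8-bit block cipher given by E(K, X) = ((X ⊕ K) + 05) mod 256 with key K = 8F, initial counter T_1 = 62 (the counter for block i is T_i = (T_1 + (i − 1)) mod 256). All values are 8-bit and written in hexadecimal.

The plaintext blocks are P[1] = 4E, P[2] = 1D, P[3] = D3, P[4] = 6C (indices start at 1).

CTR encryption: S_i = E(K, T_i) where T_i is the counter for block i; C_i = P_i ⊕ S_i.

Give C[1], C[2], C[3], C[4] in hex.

C[1] = BC, C[2] = EC, C[3] = 23, C[4] = 83

C[1]: T = 62, S = E(K, T) = F2; 4E ⊕ F2 = BC.
C[2]: T = 63, S = E(K, T) = F1; 1D ⊕ F1 = EC.
C[3]: T = 64, S = E(K, T) = F0; D3 ⊕ F0 = 23.
C[4]: T = 65, S = E(K, T) = EF; 6C ⊕ EF = 83.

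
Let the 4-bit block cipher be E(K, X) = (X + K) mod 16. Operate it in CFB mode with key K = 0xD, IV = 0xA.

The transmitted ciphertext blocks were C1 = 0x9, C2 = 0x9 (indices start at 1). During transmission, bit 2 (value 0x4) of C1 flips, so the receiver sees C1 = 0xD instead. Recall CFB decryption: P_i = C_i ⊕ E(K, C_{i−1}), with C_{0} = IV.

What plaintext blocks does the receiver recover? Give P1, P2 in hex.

P1 = 0xA, P2 = 0x3

Only C1 changed, to 0xD. In CFB, a change in C_i flips the same bit in P_i and garbles P_{i+1}. Decrypting the received ciphertext:
P1: E(K, 0xA) = 0x7; 0xD ⊕ 0x7 = 0xA.
P2: E(K, 0xD) = 0xA; 0x9 ⊕ 0xA = 0x3.
Blocks that differ from the original plaintext: P1, P2.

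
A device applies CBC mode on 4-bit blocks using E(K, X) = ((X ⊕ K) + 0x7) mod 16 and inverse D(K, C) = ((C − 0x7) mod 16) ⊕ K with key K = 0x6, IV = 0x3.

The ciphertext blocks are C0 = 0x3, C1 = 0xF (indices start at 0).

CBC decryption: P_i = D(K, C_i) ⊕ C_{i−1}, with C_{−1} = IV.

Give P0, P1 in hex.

P0: D(K, 0x3) = 0xA; 0xA ⊕ 0x3 = 0x9.
P1: D(K, 0xF) = 0xE; 0xE ⊕ 0x3 = 0xD.

P0 = 0x9, P1 = 0xD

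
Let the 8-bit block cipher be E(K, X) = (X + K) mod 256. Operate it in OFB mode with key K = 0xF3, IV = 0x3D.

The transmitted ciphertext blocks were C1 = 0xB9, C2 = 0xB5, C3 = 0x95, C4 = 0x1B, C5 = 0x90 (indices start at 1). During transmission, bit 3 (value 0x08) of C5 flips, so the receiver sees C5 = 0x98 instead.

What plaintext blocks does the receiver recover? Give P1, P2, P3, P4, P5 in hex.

OFB decryption: S_i = E(K, S_{i−1}) with S_{0} = IV; P_i = C_i ⊕ S_i.
Only C5 changed, to 0x98. In OFB, a change in C_i flips the same bit in P_i only; the keystream is unaffected. Decrypting the received ciphertext:
P1: S = E(K, 0x3D) = 0x30; 0xB9 ⊕ 0x30 = 0x89.
P2: S = E(K, 0x30) = 0x23; 0xB5 ⊕ 0x23 = 0x96.
P3: S = E(K, 0x23) = 0x16; 0x95 ⊕ 0x16 = 0x83.
P4: S = E(K, 0x16) = 0x09; 0x1B ⊕ 0x09 = 0x12.
P5: S = E(K, 0x09) = 0xFC; 0x98 ⊕ 0xFC = 0x64.
Blocks that differ from the original plaintext: P5.

P1 = 0x89, P2 = 0x96, P3 = 0x83, P4 = 0x12, P5 = 0x64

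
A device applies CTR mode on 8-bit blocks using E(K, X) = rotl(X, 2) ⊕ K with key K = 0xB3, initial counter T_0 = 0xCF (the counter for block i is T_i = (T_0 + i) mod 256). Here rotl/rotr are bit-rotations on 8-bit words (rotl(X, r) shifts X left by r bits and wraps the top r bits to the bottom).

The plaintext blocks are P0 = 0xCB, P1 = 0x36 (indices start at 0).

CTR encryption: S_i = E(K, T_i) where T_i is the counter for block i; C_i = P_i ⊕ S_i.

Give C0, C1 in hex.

C0: T = 0xCF, S = E(K, T) = 0x8C; 0xCB ⊕ 0x8C = 0x47.
C1: T = 0xD0, S = E(K, T) = 0xF0; 0x36 ⊕ 0xF0 = 0xC6.

C0 = 0x47, C1 = 0xC6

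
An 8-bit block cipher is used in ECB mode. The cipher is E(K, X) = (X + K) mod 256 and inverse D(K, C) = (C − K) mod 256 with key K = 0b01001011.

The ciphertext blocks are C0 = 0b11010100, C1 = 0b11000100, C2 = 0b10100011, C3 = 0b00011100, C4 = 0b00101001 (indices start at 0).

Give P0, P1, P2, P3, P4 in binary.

ECB decryption: P_i = D(K, C_i).
P0: D(K, 0b11010100) = 0b10001001.
P1: D(K, 0b11000100) = 0b01111001.
P2: D(K, 0b10100011) = 0b01011000.
P3: D(K, 0b00011100) = 0b11010001.
P4: D(K, 0b00101001) = 0b11011110.

P0 = 0b10001001, P1 = 0b01111001, P2 = 0b01011000, P3 = 0b11010001, P4 = 0b11011110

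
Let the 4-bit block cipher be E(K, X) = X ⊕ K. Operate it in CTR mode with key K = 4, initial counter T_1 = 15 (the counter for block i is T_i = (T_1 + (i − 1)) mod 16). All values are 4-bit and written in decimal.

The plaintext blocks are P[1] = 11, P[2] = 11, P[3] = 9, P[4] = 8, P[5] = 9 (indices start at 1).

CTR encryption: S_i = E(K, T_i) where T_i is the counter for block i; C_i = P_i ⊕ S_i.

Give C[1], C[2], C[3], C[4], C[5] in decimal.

C[1]: T = 15, S = E(K, T) = 11; 11 ⊕ 11 = 0.
C[2]: T = 0, S = E(K, T) = 4; 11 ⊕ 4 = 15.
C[3]: T = 1, S = E(K, T) = 5; 9 ⊕ 5 = 12.
C[4]: T = 2, S = E(K, T) = 6; 8 ⊕ 6 = 14.
C[5]: T = 3, S = E(K, T) = 7; 9 ⊕ 7 = 14.

C[1] = 0, C[2] = 15, C[3] = 12, C[4] = 14, C[5] = 14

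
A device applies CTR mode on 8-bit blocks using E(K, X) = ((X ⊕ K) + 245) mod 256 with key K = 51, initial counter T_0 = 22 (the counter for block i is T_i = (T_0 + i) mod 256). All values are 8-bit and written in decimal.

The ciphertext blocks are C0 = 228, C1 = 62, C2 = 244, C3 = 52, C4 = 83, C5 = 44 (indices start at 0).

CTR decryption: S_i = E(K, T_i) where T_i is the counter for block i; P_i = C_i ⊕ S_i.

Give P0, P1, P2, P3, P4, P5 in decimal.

P0 = 254, P1 = 39, P2 = 212, P3 = 43, P4 = 77, P5 = 49

P0: T = 22, S = E(K, T) = 26; 228 ⊕ 26 = 254.
P1: T = 23, S = E(K, T) = 25; 62 ⊕ 25 = 39.
P2: T = 24, S = E(K, T) = 32; 244 ⊕ 32 = 212.
P3: T = 25, S = E(K, T) = 31; 52 ⊕ 31 = 43.
P4: T = 26, S = E(K, T) = 30; 83 ⊕ 30 = 77.
P5: T = 27, S = E(K, T) = 29; 44 ⊕ 29 = 49.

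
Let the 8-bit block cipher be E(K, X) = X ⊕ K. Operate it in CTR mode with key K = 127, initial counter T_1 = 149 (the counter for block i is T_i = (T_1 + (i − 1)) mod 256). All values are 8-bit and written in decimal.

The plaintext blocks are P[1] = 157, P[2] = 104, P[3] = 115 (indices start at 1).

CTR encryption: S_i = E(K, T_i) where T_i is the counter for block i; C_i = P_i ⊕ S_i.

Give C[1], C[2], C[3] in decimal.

C[1]: T = 149, S = E(K, T) = 234; 157 ⊕ 234 = 119.
C[2]: T = 150, S = E(K, T) = 233; 104 ⊕ 233 = 129.
C[3]: T = 151, S = E(K, T) = 232; 115 ⊕ 232 = 155.

C[1] = 119, C[2] = 129, C[3] = 155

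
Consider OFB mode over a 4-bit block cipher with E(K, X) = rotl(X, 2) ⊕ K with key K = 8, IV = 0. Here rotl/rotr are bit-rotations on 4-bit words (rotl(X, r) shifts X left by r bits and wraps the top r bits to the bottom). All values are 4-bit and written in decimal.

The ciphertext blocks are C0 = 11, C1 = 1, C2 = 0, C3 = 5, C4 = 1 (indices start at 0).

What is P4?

P4 = 9

OFB decryption: S_i = E(K, S_{i−1}) with S_{−1} = IV; P_i = C_i ⊕ S_i.
P0: S = E(K, 0) = 8; 11 ⊕ 8 = 3.
P1: S = E(K, 8) = 10; 1 ⊕ 10 = 11.
P2: S = E(K, 10) = 2; 0 ⊕ 2 = 2.
P3: S = E(K, 2) = 0; 5 ⊕ 0 = 5.
P4: S = E(K, 0) = 8; 1 ⊕ 8 = 9.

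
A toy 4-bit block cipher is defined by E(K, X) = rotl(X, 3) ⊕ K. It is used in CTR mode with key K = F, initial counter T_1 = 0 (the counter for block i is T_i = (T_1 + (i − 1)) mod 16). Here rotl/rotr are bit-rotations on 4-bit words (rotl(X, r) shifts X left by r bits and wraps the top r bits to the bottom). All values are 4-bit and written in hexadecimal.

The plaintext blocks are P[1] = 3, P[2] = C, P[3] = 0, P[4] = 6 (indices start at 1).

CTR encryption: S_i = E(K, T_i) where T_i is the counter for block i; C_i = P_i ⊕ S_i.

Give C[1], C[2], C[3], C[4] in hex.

C[1] = C, C[2] = B, C[3] = E, C[4] = 0

C[1]: T = 0, S = E(K, T) = F; 3 ⊕ F = C.
C[2]: T = 1, S = E(K, T) = 7; C ⊕ 7 = B.
C[3]: T = 2, S = E(K, T) = E; 0 ⊕ E = E.
C[4]: T = 3, S = E(K, T) = 6; 6 ⊕ 6 = 0.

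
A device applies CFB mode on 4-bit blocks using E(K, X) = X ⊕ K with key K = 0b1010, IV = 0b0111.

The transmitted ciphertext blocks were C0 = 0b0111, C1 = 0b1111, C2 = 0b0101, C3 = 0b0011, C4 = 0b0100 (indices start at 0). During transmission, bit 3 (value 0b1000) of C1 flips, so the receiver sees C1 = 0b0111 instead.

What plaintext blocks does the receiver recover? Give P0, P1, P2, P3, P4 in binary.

CFB decryption: P_i = C_i ⊕ E(K, C_{i−1}), with C_{−1} = IV.
Only C1 changed, to 0b0111. In CFB, a change in C_i flips the same bit in P_i and garbles P_{i+1}. Decrypting the received ciphertext:
P0: E(K, 0b0111) = 0b1101; 0b0111 ⊕ 0b1101 = 0b1010.
P1: E(K, 0b0111) = 0b1101; 0b0111 ⊕ 0b1101 = 0b1010.
P2: E(K, 0b0111) = 0b1101; 0b0101 ⊕ 0b1101 = 0b1000.
P3: E(K, 0b0101) = 0b1111; 0b0011 ⊕ 0b1111 = 0b1100.
P4: E(K, 0b0011) = 0b1001; 0b0100 ⊕ 0b1001 = 0b1101.
Blocks that differ from the original plaintext: P1, P2.

P0 = 0b1010, P1 = 0b1010, P2 = 0b1000, P3 = 0b1100, P4 = 0b1101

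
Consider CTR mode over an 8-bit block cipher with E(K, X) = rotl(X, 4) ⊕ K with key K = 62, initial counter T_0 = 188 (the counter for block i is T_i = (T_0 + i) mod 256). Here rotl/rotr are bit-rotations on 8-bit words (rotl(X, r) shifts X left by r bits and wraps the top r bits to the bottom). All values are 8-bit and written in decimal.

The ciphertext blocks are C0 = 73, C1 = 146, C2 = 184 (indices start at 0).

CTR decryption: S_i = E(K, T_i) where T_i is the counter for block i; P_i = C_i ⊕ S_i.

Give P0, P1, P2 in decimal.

P0 = 188, P1 = 119, P2 = 109

P0: T = 188, S = E(K, T) = 245; 73 ⊕ 245 = 188.
P1: T = 189, S = E(K, T) = 229; 146 ⊕ 229 = 119.
P2: T = 190, S = E(K, T) = 213; 184 ⊕ 213 = 109.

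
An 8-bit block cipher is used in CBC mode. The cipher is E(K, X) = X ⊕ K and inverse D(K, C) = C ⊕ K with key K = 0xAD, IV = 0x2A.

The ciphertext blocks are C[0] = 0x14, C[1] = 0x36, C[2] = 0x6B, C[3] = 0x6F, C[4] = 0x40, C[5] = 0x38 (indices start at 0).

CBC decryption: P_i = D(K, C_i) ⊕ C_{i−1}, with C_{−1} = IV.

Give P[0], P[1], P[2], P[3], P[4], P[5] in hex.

P[0]: D(K, 0x14) = 0xB9; 0xB9 ⊕ 0x2A = 0x93.
P[1]: D(K, 0x36) = 0x9B; 0x9B ⊕ 0x14 = 0x8F.
P[2]: D(K, 0x6B) = 0xC6; 0xC6 ⊕ 0x36 = 0xF0.
P[3]: D(K, 0x6F) = 0xC2; 0xC2 ⊕ 0x6B = 0xA9.
P[4]: D(K, 0x40) = 0xED; 0xED ⊕ 0x6F = 0x82.
P[5]: D(K, 0x38) = 0x95; 0x95 ⊕ 0x40 = 0xD5.

P[0] = 0x93, P[1] = 0x8F, P[2] = 0xF0, P[3] = 0xA9, P[4] = 0x82, P[5] = 0xD5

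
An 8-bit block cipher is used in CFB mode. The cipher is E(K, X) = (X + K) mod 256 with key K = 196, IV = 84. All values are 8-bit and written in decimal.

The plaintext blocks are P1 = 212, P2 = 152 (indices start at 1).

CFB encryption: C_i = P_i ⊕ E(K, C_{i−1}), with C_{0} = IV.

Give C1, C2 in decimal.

C1 = 204, C2 = 8

C1: E(K, 84) = 24; 212 ⊕ 24 = 204.
C2: E(K, 204) = 144; 152 ⊕ 144 = 8.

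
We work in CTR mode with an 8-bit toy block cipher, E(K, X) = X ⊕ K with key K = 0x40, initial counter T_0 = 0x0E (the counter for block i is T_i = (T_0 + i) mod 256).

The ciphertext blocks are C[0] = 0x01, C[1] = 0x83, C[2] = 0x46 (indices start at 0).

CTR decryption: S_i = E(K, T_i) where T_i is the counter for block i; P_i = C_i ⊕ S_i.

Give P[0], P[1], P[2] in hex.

P[0]: T = 0x0E, S = E(K, T) = 0x4E; 0x01 ⊕ 0x4E = 0x4F.
P[1]: T = 0x0F, S = E(K, T) = 0x4F; 0x83 ⊕ 0x4F = 0xCC.
P[2]: T = 0x10, S = E(K, T) = 0x50; 0x46 ⊕ 0x50 = 0x16.

P[0] = 0x4F, P[1] = 0xCC, P[2] = 0x16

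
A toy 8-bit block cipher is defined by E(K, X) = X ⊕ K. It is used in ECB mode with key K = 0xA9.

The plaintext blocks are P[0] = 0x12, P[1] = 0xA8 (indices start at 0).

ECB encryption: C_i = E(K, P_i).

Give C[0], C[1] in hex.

C[0]: E(K, 0x12) = 0xBB.
C[1]: E(K, 0xA8) = 0x01.

C[0] = 0xBB, C[1] = 0x01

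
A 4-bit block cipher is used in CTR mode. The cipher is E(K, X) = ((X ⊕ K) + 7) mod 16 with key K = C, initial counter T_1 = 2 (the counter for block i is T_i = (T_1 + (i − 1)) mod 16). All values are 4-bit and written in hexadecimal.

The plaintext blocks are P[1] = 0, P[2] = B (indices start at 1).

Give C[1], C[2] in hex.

C[1] = 5, C[2] = D

CTR encryption: S_i = E(K, T_i) where T_i is the counter for block i; C_i = P_i ⊕ S_i.
C[1]: T = 2, S = E(K, T) = 5; 0 ⊕ 5 = 5.
C[2]: T = 3, S = E(K, T) = 6; B ⊕ 6 = D.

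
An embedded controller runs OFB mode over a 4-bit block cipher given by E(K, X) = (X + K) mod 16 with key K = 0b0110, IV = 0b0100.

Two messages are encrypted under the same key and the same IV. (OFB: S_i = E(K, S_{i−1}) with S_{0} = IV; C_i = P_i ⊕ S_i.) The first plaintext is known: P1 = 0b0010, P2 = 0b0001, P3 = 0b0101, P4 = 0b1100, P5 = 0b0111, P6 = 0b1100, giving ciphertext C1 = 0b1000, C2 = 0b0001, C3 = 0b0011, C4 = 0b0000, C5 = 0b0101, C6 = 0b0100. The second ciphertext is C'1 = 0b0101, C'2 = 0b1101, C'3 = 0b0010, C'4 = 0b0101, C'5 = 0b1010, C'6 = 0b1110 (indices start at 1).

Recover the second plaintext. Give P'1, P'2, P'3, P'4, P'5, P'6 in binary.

P'1 = 0b1111, P'2 = 0b1101, P'3 = 0b0100, P'4 = 0b1001, P'5 = 0b1000, P'6 = 0b0110

In OFB with a reused IV, both messages share the same keystream S_i, so C_i ⊕ C'_i = P_i ⊕ P'_i and thus P'_i = P_i ⊕ C_i ⊕ C'_i.
P'1: 0b0010 ⊕ 0b1000 ⊕ 0b0101 = 0b1111.
P'2: 0b0001 ⊕ 0b0001 ⊕ 0b1101 = 0b1101.
P'3: 0b0101 ⊕ 0b0011 ⊕ 0b0010 = 0b0100.
P'4: 0b1100 ⊕ 0b0000 ⊕ 0b0101 = 0b1001.
P'5: 0b0111 ⊕ 0b0101 ⊕ 0b1010 = 0b1000.
P'6: 0b1100 ⊕ 0b0100 ⊕ 0b1110 = 0b0110.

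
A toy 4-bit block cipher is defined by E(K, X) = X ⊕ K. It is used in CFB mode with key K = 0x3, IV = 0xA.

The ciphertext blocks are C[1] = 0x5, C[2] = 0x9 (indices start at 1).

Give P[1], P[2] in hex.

CFB decryption: P_i = C_i ⊕ E(K, C_{i−1}), with C_{0} = IV.
P[1]: E(K, 0xA) = 0x9; 0x5 ⊕ 0x9 = 0xC.
P[2]: E(K, 0x5) = 0x6; 0x9 ⊕ 0x6 = 0xF.

P[1] = 0xC, P[2] = 0xF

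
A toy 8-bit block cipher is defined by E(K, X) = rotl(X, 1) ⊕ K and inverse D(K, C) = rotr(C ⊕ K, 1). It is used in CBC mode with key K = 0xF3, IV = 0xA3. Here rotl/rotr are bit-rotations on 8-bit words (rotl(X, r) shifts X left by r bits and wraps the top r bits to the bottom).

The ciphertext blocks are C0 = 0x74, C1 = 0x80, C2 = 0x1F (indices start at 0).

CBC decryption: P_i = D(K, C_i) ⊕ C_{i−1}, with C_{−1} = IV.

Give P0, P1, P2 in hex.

P0 = 0x60, P1 = 0xCD, P2 = 0xF6

P0: D(K, 0x74) = 0xC3; 0xC3 ⊕ 0xA3 = 0x60.
P1: D(K, 0x80) = 0xB9; 0xB9 ⊕ 0x74 = 0xCD.
P2: D(K, 0x1F) = 0x76; 0x76 ⊕ 0x80 = 0xF6.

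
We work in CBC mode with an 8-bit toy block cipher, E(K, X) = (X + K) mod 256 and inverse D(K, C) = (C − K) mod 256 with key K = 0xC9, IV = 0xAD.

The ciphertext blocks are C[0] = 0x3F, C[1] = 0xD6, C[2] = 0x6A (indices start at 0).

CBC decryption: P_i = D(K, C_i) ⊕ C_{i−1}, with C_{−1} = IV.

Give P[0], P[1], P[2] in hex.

P[0] = 0xDB, P[1] = 0x32, P[2] = 0x77

P[0]: D(K, 0x3F) = 0x76; 0x76 ⊕ 0xAD = 0xDB.
P[1]: D(K, 0xD6) = 0x0D; 0x0D ⊕ 0x3F = 0x32.
P[2]: D(K, 0x6A) = 0xA1; 0xA1 ⊕ 0xD6 = 0x77.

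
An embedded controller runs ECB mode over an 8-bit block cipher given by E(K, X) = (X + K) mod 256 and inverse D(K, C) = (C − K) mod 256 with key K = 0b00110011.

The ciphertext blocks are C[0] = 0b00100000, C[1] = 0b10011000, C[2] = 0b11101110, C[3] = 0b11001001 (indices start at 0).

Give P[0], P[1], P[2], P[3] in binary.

ECB decryption: P_i = D(K, C_i).
P[0]: D(K, 0b00100000) = 0b11101101.
P[1]: D(K, 0b10011000) = 0b01100101.
P[2]: D(K, 0b11101110) = 0b10111011.
P[3]: D(K, 0b11001001) = 0b10010110.

P[0] = 0b11101101, P[1] = 0b01100101, P[2] = 0b10111011, P[3] = 0b10010110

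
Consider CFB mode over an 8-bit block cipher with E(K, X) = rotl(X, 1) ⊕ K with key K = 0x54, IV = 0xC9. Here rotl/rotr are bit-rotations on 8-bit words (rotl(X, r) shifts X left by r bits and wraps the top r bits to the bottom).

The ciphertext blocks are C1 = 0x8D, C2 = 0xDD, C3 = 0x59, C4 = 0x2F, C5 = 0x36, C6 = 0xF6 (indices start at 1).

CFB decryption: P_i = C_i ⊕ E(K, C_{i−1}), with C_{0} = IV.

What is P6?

P6 = 0xCE

P6: E(K, 0x36) = 0x38; 0xF6 ⊕ 0x38 = 0xCE.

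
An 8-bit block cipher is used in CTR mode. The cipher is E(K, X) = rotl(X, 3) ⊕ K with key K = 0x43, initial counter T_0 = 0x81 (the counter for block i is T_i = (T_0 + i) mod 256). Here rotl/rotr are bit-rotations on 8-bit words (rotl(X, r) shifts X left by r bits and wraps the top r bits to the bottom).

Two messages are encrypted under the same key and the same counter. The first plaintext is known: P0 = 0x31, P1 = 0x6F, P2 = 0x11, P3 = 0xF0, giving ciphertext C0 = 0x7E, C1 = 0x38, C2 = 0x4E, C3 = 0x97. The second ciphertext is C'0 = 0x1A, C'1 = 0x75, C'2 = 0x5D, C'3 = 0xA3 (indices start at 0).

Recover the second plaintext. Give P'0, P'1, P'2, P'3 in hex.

In CTR with a reused counter, both messages share the same keystream S_i, so C_i ⊕ C'_i = P_i ⊕ P'_i and thus P'_i = P_i ⊕ C_i ⊕ C'_i.
P'0: 0x31 ⊕ 0x7E ⊕ 0x1A = 0x55.
P'1: 0x6F ⊕ 0x38 ⊕ 0x75 = 0x22.
P'2: 0x11 ⊕ 0x4E ⊕ 0x5D = 0x02.
P'3: 0xF0 ⊕ 0x97 ⊕ 0xA3 = 0xC4.

P'0 = 0x55, P'1 = 0x22, P'2 = 0x02, P'3 = 0xC4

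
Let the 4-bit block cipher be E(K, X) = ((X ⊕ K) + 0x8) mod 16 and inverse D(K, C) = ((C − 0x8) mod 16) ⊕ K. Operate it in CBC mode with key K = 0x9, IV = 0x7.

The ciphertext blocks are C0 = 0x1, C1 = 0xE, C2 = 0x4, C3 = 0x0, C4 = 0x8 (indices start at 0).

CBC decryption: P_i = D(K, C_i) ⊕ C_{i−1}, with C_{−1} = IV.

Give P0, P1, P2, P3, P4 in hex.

P0: D(K, 0x1) = 0x0; 0x0 ⊕ 0x7 = 0x7.
P1: D(K, 0xE) = 0xF; 0xF ⊕ 0x1 = 0xE.
P2: D(K, 0x4) = 0x5; 0x5 ⊕ 0xE = 0xB.
P3: D(K, 0x0) = 0x1; 0x1 ⊕ 0x4 = 0x5.
P4: D(K, 0x8) = 0x9; 0x9 ⊕ 0x0 = 0x9.

P0 = 0x7, P1 = 0xE, P2 = 0xB, P3 = 0x5, P4 = 0x9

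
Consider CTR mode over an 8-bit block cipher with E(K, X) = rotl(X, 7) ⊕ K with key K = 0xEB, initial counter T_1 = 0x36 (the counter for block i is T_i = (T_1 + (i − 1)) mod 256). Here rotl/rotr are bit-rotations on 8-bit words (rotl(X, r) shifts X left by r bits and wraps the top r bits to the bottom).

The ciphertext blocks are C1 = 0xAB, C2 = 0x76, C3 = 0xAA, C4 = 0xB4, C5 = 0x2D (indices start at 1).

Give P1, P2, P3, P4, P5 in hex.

P1 = 0x5B, P2 = 0x06, P3 = 0x5D, P4 = 0xC3, P5 = 0xDB

CTR decryption: S_i = E(K, T_i) where T_i is the counter for block i; P_i = C_i ⊕ S_i.
P1: T = 0x36, S = E(K, T) = 0xF0; 0xAB ⊕ 0xF0 = 0x5B.
P2: T = 0x37, S = E(K, T) = 0x70; 0x76 ⊕ 0x70 = 0x06.
P3: T = 0x38, S = E(K, T) = 0xF7; 0xAA ⊕ 0xF7 = 0x5D.
P4: T = 0x39, S = E(K, T) = 0x77; 0xB4 ⊕ 0x77 = 0xC3.
P5: T = 0x3A, S = E(K, T) = 0xF6; 0x2D ⊕ 0xF6 = 0xDB.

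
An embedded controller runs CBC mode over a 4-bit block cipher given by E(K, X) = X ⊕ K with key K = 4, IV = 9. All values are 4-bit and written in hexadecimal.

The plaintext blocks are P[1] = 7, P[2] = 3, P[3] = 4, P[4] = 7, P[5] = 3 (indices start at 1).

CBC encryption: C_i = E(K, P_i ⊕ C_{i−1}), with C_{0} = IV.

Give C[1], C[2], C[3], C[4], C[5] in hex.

C[1]: P[1] ⊕ 9 = E; E(K, E) = A.
C[2]: P[2] ⊕ A = 9; E(K, 9) = D.
C[3]: P[3] ⊕ D = 9; E(K, 9) = D.
C[4]: P[4] ⊕ D = A; E(K, A) = E.
C[5]: P[5] ⊕ E = D; E(K, D) = 9.

C[1] = A, C[2] = D, C[3] = D, C[4] = E, C[5] = 9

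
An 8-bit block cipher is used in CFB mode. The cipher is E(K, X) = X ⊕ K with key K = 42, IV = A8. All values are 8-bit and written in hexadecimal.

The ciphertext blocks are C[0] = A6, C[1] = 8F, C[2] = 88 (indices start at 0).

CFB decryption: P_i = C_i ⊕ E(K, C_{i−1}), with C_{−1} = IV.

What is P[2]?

P[2] = 45

P[2]: E(K, 8F) = CD; 88 ⊕ CD = 45.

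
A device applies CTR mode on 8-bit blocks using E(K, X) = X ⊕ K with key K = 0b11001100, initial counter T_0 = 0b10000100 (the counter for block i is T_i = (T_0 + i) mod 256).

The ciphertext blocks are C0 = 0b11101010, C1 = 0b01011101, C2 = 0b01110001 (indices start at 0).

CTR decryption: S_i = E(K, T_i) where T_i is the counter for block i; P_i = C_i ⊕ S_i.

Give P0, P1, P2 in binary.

P0 = 0b10100010, P1 = 0b00010100, P2 = 0b00111011

P0: T = 0b10000100, S = E(K, T) = 0b01001000; 0b11101010 ⊕ 0b01001000 = 0b10100010.
P1: T = 0b10000101, S = E(K, T) = 0b01001001; 0b01011101 ⊕ 0b01001001 = 0b00010100.
P2: T = 0b10000110, S = E(K, T) = 0b01001010; 0b01110001 ⊕ 0b01001010 = 0b00111011.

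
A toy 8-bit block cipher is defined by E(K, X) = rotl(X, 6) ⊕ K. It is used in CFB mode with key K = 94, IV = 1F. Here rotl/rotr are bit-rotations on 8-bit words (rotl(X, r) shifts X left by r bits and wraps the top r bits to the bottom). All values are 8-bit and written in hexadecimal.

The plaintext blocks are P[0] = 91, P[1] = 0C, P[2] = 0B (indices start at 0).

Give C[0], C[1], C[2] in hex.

C[0] = C2, C[1] = 28, C[2] = 95

CFB encryption: C_i = P_i ⊕ E(K, C_{i−1}), with C_{−1} = IV.
C[0]: E(K, 1F) = 53; 91 ⊕ 53 = C2.
C[1]: E(K, C2) = 24; 0C ⊕ 24 = 28.
C[2]: E(K, 28) = 9E; 0B ⊕ 9E = 95.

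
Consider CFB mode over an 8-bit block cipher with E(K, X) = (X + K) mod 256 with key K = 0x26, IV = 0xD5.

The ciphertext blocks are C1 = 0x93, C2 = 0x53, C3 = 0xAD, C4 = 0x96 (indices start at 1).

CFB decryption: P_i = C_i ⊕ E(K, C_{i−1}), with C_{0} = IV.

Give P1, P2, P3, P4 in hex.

P1 = 0x68, P2 = 0xEA, P3 = 0xD4, P4 = 0x45

P1: E(K, 0xD5) = 0xFB; 0x93 ⊕ 0xFB = 0x68.
P2: E(K, 0x93) = 0xB9; 0x53 ⊕ 0xB9 = 0xEA.
P3: E(K, 0x53) = 0x79; 0xAD ⊕ 0x79 = 0xD4.
P4: E(K, 0xAD) = 0xD3; 0x96 ⊕ 0xD3 = 0x45.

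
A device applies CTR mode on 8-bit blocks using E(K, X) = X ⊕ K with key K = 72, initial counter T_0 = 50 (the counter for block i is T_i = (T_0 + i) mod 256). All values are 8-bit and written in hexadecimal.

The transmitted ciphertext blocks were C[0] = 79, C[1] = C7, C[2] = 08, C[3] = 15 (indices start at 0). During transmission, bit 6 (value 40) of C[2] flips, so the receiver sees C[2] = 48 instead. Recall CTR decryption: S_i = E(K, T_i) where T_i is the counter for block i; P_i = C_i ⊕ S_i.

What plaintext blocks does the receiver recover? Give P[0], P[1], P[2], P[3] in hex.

P[0] = 5B, P[1] = E4, P[2] = 68, P[3] = 34

Only C[2] changed, to 48. In CTR, a change in C_i flips the same bit in P_i only; the keystream is unaffected. Decrypting the received ciphertext:
P[0]: T = 50, S = E(K, T) = 22; 79 ⊕ 22 = 5B.
P[1]: T = 51, S = E(K, T) = 23; C7 ⊕ 23 = E4.
P[2]: T = 52, S = E(K, T) = 20; 48 ⊕ 20 = 68.
P[3]: T = 53, S = E(K, T) = 21; 15 ⊕ 21 = 34.
Blocks that differ from the original plaintext: P[2].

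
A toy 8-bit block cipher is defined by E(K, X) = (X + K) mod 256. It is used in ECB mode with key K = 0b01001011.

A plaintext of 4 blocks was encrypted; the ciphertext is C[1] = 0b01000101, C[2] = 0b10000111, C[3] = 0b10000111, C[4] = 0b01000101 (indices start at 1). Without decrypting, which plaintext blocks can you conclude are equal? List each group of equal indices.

P[1] = P[4]; P[2] = P[3]

ECB encrypts each block independently with the same key, so equal ciphertext blocks imply equal plaintext blocks.
C[1] = C[4] = 0b01000101, so P[1] = P[4].
C[2] = C[3] = 0b10000111, so P[2] = P[3].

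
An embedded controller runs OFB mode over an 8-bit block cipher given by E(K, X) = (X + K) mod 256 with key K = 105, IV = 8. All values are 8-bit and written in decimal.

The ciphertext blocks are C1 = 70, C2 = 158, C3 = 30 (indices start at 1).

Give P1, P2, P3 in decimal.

P1 = 55, P2 = 68, P3 = 93

OFB decryption: S_i = E(K, S_{i−1}) with S_{0} = IV; P_i = C_i ⊕ S_i.
P1: S = E(K, 8) = 113; 70 ⊕ 113 = 55.
P2: S = E(K, 113) = 218; 158 ⊕ 218 = 68.
P3: S = E(K, 218) = 67; 30 ⊕ 67 = 93.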